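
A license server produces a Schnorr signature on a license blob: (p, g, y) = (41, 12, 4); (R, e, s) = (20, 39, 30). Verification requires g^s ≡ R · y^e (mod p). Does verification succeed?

fails

g^s mod p:
12^2 = 144 ≡ 21
12^4 ≡ 21^2 = 441 ≡ 31
12^8 ≡ 31^2 = 961 ≡ 18
12^16 ≡ 18^2 = 324 ≡ 37
30 = 16 + 8 + 4 + 2, so 12^30 ≡ 37·18·31·21 ≡ 32 (mod 41)
R · y^e mod p:
4^2 = 16
4^4 ≡ 16^2 = 256 ≡ 10
4^8 ≡ 10^2 = 100 ≡ 18
4^16 ≡ 18^2 = 324 ≡ 37
4^32 ≡ 37^2 = 1369 ≡ 16
39 = 32 + 4 + 2 + 1, so 4^39 ≡ 16·10·16·4 ≡ 31 (mod 41)
20·31 = 620 ≡ 5 (mod 41)
32 ≠ 5; the check fails.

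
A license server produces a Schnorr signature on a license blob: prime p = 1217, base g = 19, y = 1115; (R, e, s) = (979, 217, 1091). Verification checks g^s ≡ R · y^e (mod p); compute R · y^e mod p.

1115^2 = 1243225 ≡ 668
1115^4 ≡ 668^2 = 446224 ≡ 802
1115^8 ≡ 802^2 = 643204 ≡ 628
1115^16 ≡ 628^2 = 394384 ≡ 76
1115^32 ≡ 76^2 = 5776 ≡ 908
1115^64 ≡ 908^2 = 824464 ≡ 555
1115^128 ≡ 555^2 = 308025 ≡ 124
217 = 128 + 64 + 16 + 8 + 1, so 1115^217 ≡ 124·555·76·628·1115 ≡ 589 (mod 1217)
R · y^e ≡ 979·589 = 576631 ≡ 990 (mod 1217)

990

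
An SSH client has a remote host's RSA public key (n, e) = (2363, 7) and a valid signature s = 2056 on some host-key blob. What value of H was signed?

s^7 mod 2363 = 339

339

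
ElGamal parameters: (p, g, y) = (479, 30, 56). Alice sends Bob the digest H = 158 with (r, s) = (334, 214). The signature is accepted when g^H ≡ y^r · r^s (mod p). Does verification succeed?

passes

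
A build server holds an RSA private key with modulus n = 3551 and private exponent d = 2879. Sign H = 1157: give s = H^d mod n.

434

Squares mod 3551: H^1≡1157, H^2≡3473, H^4≡2533, H^8≡2983, H^16≡3034, H^32≡964, H^64≡2485, H^128≡36, H^256≡1296, H^512≡3544, H^1024≡49, H^2048≡2401
2879 = 2048 + 512 + 256 + 32 + 16 + 8 + 4 + 2 + 1, so H^2879 ≡ 2401·3544·1296·964·3034·2983·2533·3473·1157 ≡ 434 (mod 3551)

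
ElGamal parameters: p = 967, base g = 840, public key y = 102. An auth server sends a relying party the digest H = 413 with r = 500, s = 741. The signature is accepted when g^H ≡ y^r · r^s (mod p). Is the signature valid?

valid

Left side g^H mod p:
Squares mod 967: 840^1≡840, 840^2≡657, 840^4≡367, 840^8≡276, 840^16≡750, 840^32≡673, 840^64≡373, 840^128≡848, 840^256≡623
413 = 256 + 128 + 16 + 8 + 4 + 1, so 840^413 ≡ 623·848·750·276·367·840 ≡ 443 (mod 967)
Right side y^r · r^s mod p:
Squares mod 967: 102^1≡102, 102^2≡734, 102^4≡137, 102^8≡396, 102^16≡162, 102^32≡135, 102^64≡819, 102^128≡630, 102^256≡430
500 = 256 + 128 + 64 + 32 + 16 + 4, so 102^500 ≡ 430·630·819·135·162·137 ≡ 882 (mod 967)
Squares mod 967: 500^1≡500, 500^2≡514, 500^4≡205, 500^8≡444, 500^16≡835, 500^32≡18, 500^64≡324, 500^128≡540, 500^256≡533, 500^512≡758
741 = 512 + 128 + 64 + 32 + 4 + 1, so 500^741 ≡ 758·540·324·18·205·500 ≡ 666 (mod 967)
882·666 = 587412 ≡ 443 (mod 967)
443 ≡ 443 (mod 967), so the signature is genuine.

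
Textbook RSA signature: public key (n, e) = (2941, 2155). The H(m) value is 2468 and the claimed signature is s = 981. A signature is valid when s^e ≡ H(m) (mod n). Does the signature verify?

s^2155 mod 2941 = 40
The recovered value 40 does not match the digest 2468.

does not verify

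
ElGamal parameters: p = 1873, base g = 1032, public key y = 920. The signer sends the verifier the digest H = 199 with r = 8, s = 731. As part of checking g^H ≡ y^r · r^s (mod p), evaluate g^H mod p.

722

1032^2 = 1065024 ≡ 1160
1032^4 ≡ 1160^2 = 1345600 ≡ 786
1032^8 ≡ 786^2 = 617796 ≡ 1579
1032^16 ≡ 1579^2 = 2493241 ≡ 278
1032^32 ≡ 278^2 = 77284 ≡ 491
1032^64 ≡ 491^2 = 241081 ≡ 1337
1032^128 ≡ 1337^2 = 1787569 ≡ 727
199 = 128 + 64 + 4 + 2 + 1, so 1032^199 ≡ 727·1337·786·1160·1032 ≡ 722 (mod 1873)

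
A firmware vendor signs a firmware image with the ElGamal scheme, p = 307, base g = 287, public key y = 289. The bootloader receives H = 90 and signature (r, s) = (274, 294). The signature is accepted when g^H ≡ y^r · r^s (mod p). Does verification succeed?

passes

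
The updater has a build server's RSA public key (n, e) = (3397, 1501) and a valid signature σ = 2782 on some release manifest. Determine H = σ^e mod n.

802

σ^1501 mod 3397 = 802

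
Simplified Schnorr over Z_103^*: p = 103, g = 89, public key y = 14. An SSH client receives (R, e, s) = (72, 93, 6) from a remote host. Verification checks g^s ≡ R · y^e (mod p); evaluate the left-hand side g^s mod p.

89^2 = 7921 ≡ 93
89^4 ≡ 93^2 = 8649 ≡ 100
6 = 4 + 2, so 89^6 ≡ 100·93 ≡ 30 (mod 103)

30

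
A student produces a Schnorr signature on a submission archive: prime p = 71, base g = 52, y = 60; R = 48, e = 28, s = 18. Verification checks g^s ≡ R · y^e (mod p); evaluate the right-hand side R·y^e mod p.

60^2 = 3600 ≡ 50
60^4 ≡ 50^2 = 2500 ≡ 15
60^8 ≡ 15^2 = 225 ≡ 12
60^16 ≡ 12^2 = 144 ≡ 2
28 = 16 + 8 + 4, so 60^28 ≡ 2·12·15 ≡ 5 (mod 71)
R · y^e ≡ 48·5 = 240 ≡ 27 (mod 71)

27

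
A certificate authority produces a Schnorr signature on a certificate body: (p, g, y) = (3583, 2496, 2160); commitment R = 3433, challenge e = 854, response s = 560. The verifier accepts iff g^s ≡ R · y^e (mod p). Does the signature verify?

verifies

g^s mod p:
2496^2 = 6230016 ≡ 2762
2496^4 ≡ 2762^2 = 7628644 ≡ 437
2496^8 ≡ 437^2 = 190969 ≡ 1070
2496^16 ≡ 1070^2 = 1144900 ≡ 1923
2496^32 ≡ 1923^2 = 3697929 ≡ 273
2496^64 ≡ 273^2 = 74529 ≡ 2869
2496^128 ≡ 2869^2 = 8231161 ≡ 1010
2496^256 ≡ 1010^2 = 1020100 ≡ 2528
2496^512 ≡ 2528^2 = 6390784 ≡ 2295
560 = 512 + 32 + 16, so 2496^560 ≡ 2295·273·1923 ≡ 59 (mod 3583)
R · y^e mod p:
2160^2 = 4665600 ≡ 534
2160^4 ≡ 534^2 = 285156 ≡ 2099
2160^8 ≡ 2099^2 = 4405801 ≡ 2294
2160^16 ≡ 2294^2 = 5262436 ≡ 2592
2160^32 ≡ 2592^2 = 6718464 ≡ 339
2160^64 ≡ 339^2 = 114921 ≡ 265
2160^128 ≡ 265^2 = 70225 ≡ 2148
2160^256 ≡ 2148^2 = 4613904 ≡ 2583
2160^512 ≡ 2583^2 = 6671889 ≡ 343
854 = 512 + 256 + 64 + 16 + 4 + 2, so 2160^854 ≡ 343·2583·265·2592·2099·534 ≡ 549 (mod 3583)
3433·549 = 1884717 ≡ 59 (mod 3583)
59 ≡ 59 (mod 3583); signature holds.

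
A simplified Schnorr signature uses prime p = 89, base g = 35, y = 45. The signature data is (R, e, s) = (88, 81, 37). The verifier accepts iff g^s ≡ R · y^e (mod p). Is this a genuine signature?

forged

g^s mod p:
35^37 mod 89 = 59
R · y^e mod p:
45^81 mod 89 = 39
88·39 = 3432 ≡ 50 (mod 89)
59 ≠ 50; the check fails.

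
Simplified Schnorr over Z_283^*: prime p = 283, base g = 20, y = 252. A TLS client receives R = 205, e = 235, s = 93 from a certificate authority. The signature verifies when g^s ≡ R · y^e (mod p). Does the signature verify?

does not verify

g^s mod p:
20^2 = 400 ≡ 117
20^4 ≡ 117^2 = 13689 ≡ 105
20^8 ≡ 105^2 = 11025 ≡ 271
20^16 ≡ 271^2 = 73441 ≡ 144
20^32 ≡ 144^2 = 20736 ≡ 77
20^64 ≡ 77^2 = 5929 ≡ 269
93 = 64 + 16 + 8 + 4 + 1, so 20^93 ≡ 269·144·271·105·20 ≡ 172 (mod 283)
R · y^e mod p:
252^2 = 63504 ≡ 112
252^4 ≡ 112^2 = 12544 ≡ 92
252^8 ≡ 92^2 = 8464 ≡ 257
252^16 ≡ 257^2 = 66049 ≡ 110
252^32 ≡ 110^2 = 12100 ≡ 214
252^64 ≡ 214^2 = 45796 ≡ 233
252^128 ≡ 233^2 = 54289 ≡ 236
235 = 128 + 64 + 32 + 8 + 2 + 1, so 252^235 ≡ 236·233·214·257·112·252 ≡ 238 (mod 283)
205·238 = 48790 ≡ 114 (mod 283)
172 ≠ 114; the check fails.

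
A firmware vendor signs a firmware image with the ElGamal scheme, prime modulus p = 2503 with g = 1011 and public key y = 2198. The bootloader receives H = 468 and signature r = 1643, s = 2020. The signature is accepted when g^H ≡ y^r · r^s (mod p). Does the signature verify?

does not verify

Left side g^H mod p:
1011^2 = 1022121 ≡ 897
1011^4 ≡ 897^2 = 804609 ≡ 1146
1011^8 ≡ 1146^2 = 1313316 ≡ 1744
1011^16 ≡ 1744^2 = 3041536 ≡ 391
1011^32 ≡ 391^2 = 152881 ≡ 198
1011^64 ≡ 198^2 = 39204 ≡ 1659
1011^128 ≡ 1659^2 = 2752281 ≡ 1484
1011^256 ≡ 1484^2 = 2202256 ≡ 2119
468 = 256 + 128 + 64 + 16 + 4, so 1011^468 ≡ 2119·1484·1659·391·1146 ≡ 775 (mod 2503)
Right side y^r · r^s mod p:
2198^2 = 4831204 ≡ 414
2198^4 ≡ 414^2 = 171396 ≡ 1192
2198^8 ≡ 1192^2 = 1420864 ≡ 1663
2198^16 ≡ 1663^2 = 2765569 ≡ 2257
2198^32 ≡ 2257^2 = 5094049 ≡ 444
2198^64 ≡ 444^2 = 197136 ≡ 1902
2198^128 ≡ 1902^2 = 3617604 ≡ 769
2198^256 ≡ 769^2 = 591361 ≡ 653
2198^512 ≡ 653^2 = 426409 ≡ 899
2198^1024 ≡ 899^2 = 808201 ≡ 2235
1643 = 1024 + 512 + 64 + 32 + 8 + 2 + 1, so 2198^1643 ≡ 2235·899·1902·444·1663·414·2198 ≡ 1314 (mod 2503)
1643^2 = 2699449 ≡ 1215
1643^4 ≡ 1215^2 = 1476225 ≡ 1958
1643^8 ≡ 1958^2 = 3833764 ≡ 1671
1643^16 ≡ 1671^2 = 2792241 ≡ 1396
1643^32 ≡ 1396^2 = 1948816 ≡ 1482
1643^64 ≡ 1482^2 = 2196324 ≡ 1193
1643^128 ≡ 1193^2 = 1423249 ≡ 1545
1643^256 ≡ 1545^2 = 2387025 ≡ 1666
1643^512 ≡ 1666^2 = 2775556 ≡ 2232
1643^1024 ≡ 2232^2 = 4981824 ≡ 854
2020 = 1024 + 512 + 256 + 128 + 64 + 32 + 4, so 1643^2020 ≡ 854·2232·1666·1545·1193·1482·1958 ≡ 2418 (mod 2503)
1314·2418 = 3177252 ≡ 945 (mod 2503)
775 ≠ 945, so verification fails.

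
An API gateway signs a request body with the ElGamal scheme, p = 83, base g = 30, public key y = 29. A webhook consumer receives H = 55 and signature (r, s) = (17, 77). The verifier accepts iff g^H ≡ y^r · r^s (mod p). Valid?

yes

Left side g^H mod p:
30^2 = 900 ≡ 70
30^4 ≡ 70^2 = 4900 ≡ 3
30^8 ≡ 3^2 = 9
30^16 ≡ 9^2 = 81
30^32 ≡ 81^2 = 6561 ≡ 4
55 = 32 + 16 + 4 + 2 + 1, so 30^55 ≡ 4·81·3·70·30 ≡ 64 (mod 83)
Right side y^r · r^s mod p:
29^2 = 841 ≡ 11
29^4 ≡ 11^2 = 121 ≡ 38
29^8 ≡ 38^2 = 1444 ≡ 33
29^16 ≡ 33^2 = 1089 ≡ 10
17 = 16 + 1, so 29^17 ≡ 10·29 ≡ 41 (mod 83)
17^2 = 289 ≡ 40
17^4 ≡ 40^2 = 1600 ≡ 23
17^8 ≡ 23^2 = 529 ≡ 31
17^16 ≡ 31^2 = 961 ≡ 48
17^32 ≡ 48^2 = 2304 ≡ 63
17^64 ≡ 63^2 = 3969 ≡ 68
77 = 64 + 8 + 4 + 1, so 17^77 ≡ 68·31·23·17 ≡ 38 (mod 83)
41·38 = 1558 ≡ 64 (mod 83)
64 ≡ 64 (mod 83), so the signature is genuine.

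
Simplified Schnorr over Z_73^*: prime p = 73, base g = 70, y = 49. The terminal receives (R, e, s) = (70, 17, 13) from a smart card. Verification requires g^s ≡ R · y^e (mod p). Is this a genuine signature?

forged

g^s mod p:
70^2 = 4900 ≡ 9
70^4 ≡ 9^2 = 81 ≡ 8
70^8 ≡ 8^2 = 64
13 = 8 + 4 + 1, so 70^13 ≡ 64·8·70 ≡ 70 (mod 73)
R · y^e mod p:
49^2 = 2401 ≡ 65
49^4 ≡ 65^2 = 4225 ≡ 64
49^8 ≡ 64^2 = 4096 ≡ 8
49^16 ≡ 8^2 = 64
17 = 16 + 1, so 49^17 ≡ 64·49 ≡ 70 (mod 73)
70·70 = 4900 ≡ 9 (mod 73)
70 ≠ 9; the check fails.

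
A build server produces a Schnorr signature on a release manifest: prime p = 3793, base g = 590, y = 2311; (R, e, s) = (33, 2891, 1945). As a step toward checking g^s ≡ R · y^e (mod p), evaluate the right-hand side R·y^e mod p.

2311^2 = 5340721 ≡ 177
2311^4 ≡ 177^2 = 31329 ≡ 985
2311^8 ≡ 985^2 = 970225 ≡ 3010
2311^16 ≡ 3010^2 = 9060100 ≡ 2416
2311^32 ≡ 2416^2 = 5837056 ≡ 3422
2311^64 ≡ 3422^2 = 11710084 ≡ 1093
2311^128 ≡ 1093^2 = 1194649 ≡ 3647
2311^256 ≡ 3647^2 = 13300609 ≡ 2351
2311^512 ≡ 2351^2 = 5527201 ≡ 800
2311^1024 ≡ 800^2 = 640000 ≡ 2776
2311^2048 ≡ 2776^2 = 7706176 ≡ 2593
2891 = 2048 + 512 + 256 + 64 + 8 + 2 + 1, so 2311^2891 ≡ 2593·800·2351·1093·3010·177·2311 ≡ 3395 (mod 3793)
R · y^e ≡ 33·3395 = 112035 ≡ 2038 (mod 3793)

2038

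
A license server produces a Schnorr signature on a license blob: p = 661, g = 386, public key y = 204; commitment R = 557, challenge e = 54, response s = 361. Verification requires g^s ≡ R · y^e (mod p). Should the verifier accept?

accept

g^s mod p:
Squares mod 661: 386^1≡386, 386^2≡271, 386^4≡70, 386^8≡273, 386^16≡497, 386^32≡456, 386^64≡382, 386^128≡504, 386^256≡192
361 = 256 + 64 + 32 + 8 + 1, so 386^361 ≡ 192·382·456·273·386 ≡ 169 (mod 661)
R · y^e mod p:
Squares mod 661: 204^1≡204, 204^2≡634, 204^4≡68, 204^8≡658, 204^16≡9, 204^32≡81
54 = 32 + 16 + 4 + 2, so 204^54 ≡ 81·9·68·634 ≡ 81 (mod 661)
557·81 = 45117 ≡ 169 (mod 661)
169 ≡ 169 (mod 661); signature holds.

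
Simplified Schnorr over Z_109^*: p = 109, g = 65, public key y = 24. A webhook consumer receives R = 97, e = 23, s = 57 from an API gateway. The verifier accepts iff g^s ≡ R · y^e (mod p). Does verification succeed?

g^s mod p:
65^2 = 4225 ≡ 83
65^4 ≡ 83^2 = 6889 ≡ 22
65^8 ≡ 22^2 = 484 ≡ 48
65^16 ≡ 48^2 = 2304 ≡ 15
65^32 ≡ 15^2 = 225 ≡ 7
57 = 32 + 16 + 8 + 1, so 65^57 ≡ 7·15·48·65 ≡ 55 (mod 109)
R · y^e mod p:
24^2 = 576 ≡ 31
24^4 ≡ 31^2 = 961 ≡ 89
24^8 ≡ 89^2 = 7921 ≡ 73
24^16 ≡ 73^2 = 5329 ≡ 97
23 = 16 + 4 + 2 + 1, so 24^23 ≡ 97·89·31·24 ≡ 18 (mod 109)
97·18 = 1746 ≡ 2 (mod 109)
55 ≠ 2; the check fails.

fails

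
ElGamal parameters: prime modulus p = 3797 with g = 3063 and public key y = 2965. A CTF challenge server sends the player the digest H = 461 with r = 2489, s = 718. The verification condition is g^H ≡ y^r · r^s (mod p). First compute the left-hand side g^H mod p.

2799

3063^2 = 9381969 ≡ 3379
3063^4 ≡ 3379^2 = 11417641 ≡ 62
3063^8 ≡ 62^2 = 3844 ≡ 47
3063^16 ≡ 47^2 = 2209
3063^32 ≡ 2209^2 = 4879681 ≡ 536
3063^64 ≡ 536^2 = 287296 ≡ 2521
3063^128 ≡ 2521^2 = 6355441 ≡ 3060
3063^256 ≡ 3060^2 = 9363600 ≡ 198
461 = 256 + 128 + 64 + 8 + 4 + 1, so 3063^461 ≡ 198·3060·2521·47·62·3063 ≡ 2799 (mod 3797)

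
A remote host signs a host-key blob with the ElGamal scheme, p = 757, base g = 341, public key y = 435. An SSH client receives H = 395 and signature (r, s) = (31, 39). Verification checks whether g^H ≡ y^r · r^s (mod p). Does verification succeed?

fails

Left side g^H mod p:
341^395 mod 757 = 96
Right side y^r · r^s mod p:
435^31 mod 757 = 539
31^39 mod 757 = 172
539·172 = 92708 ≡ 354 (mod 757)
96 ≠ 354, so verification fails.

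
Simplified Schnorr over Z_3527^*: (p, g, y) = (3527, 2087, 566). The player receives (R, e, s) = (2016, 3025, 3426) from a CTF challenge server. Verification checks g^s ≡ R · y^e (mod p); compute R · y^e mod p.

566^2 = 320356 ≡ 2926
566^4 ≡ 2926^2 = 8561476 ≡ 1447
566^8 ≡ 1447^2 = 2093809 ≡ 2298
566^16 ≡ 2298^2 = 5280804 ≡ 885
566^32 ≡ 885^2 = 783225 ≡ 231
566^64 ≡ 231^2 = 53361 ≡ 456
566^128 ≡ 456^2 = 207936 ≡ 3370
566^256 ≡ 3370^2 = 11356900 ≡ 3487
566^512 ≡ 3487^2 = 12159169 ≡ 1600
566^1024 ≡ 1600^2 = 2560000 ≡ 2925
566^2048 ≡ 2925^2 = 8555625 ≡ 2650
3025 = 2048 + 512 + 256 + 128 + 64 + 16 + 1, so 566^3025 ≡ 2650·1600·3487·3370·456·885·566 ≡ 993 (mod 3527)
R · y^e ≡ 2016·993 = 2001888 ≡ 2079 (mod 3527)

2079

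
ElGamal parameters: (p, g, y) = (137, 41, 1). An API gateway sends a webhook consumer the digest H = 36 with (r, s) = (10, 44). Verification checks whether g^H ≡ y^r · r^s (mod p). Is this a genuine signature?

Left side g^H mod p:
Squares mod 137: 41^1≡41, 41^2≡37, 41^4≡136, 41^8≡1, 41^16≡1, 41^32≡1
36 = 32 + 4, so 41^36 ≡ 1·136 ≡ 136 (mod 137)
Right side y^r · r^s mod p:
Squares mod 137: 1^1≡1, 1^2≡1, 1^4≡1, 1^8≡1
10 = 8 + 2, so 1^10 ≡ 1·1 ≡ 1 (mod 137)
Squares mod 137: 10^1≡10, 10^2≡100, 10^4≡136, 10^8≡1, 10^16≡1, 10^32≡1
44 = 32 + 8 + 4, so 10^44 ≡ 1·1·136 ≡ 136 (mod 137)
1·136 = 136 ≡ 136 (mod 137)
136 ≡ 136 (mod 137), so the signature is genuine.

genuine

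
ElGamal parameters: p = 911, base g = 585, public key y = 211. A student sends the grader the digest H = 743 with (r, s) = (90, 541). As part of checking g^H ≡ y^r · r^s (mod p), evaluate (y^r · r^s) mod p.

211^90 mod 911 = 196
90^541 mod 911 = 339
y^r · r^s ≡ 196·339 = 66444 ≡ 852 (mod 911)

852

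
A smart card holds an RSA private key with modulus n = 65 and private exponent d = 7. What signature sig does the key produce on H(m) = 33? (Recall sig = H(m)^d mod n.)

Squares mod 65: (H(m))^1≡33, (H(m))^2≡49, (H(m))^4≡61
7 = 4 + 2 + 1, so (H(m))^7 ≡ 61·49·33 ≡ 32 (mod 65)

32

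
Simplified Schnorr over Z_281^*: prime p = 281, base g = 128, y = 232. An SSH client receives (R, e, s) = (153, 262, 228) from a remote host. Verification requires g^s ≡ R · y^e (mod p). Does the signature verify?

does not verify

g^s mod p:
128^2 = 16384 ≡ 86
128^4 ≡ 86^2 = 7396 ≡ 90
128^8 ≡ 90^2 = 8100 ≡ 232
128^16 ≡ 232^2 = 53824 ≡ 153
128^32 ≡ 153^2 = 23409 ≡ 86
128^64 ≡ 86^2 = 7396 ≡ 90
128^128 ≡ 90^2 = 8100 ≡ 232
228 = 128 + 64 + 32 + 4, so 128^228 ≡ 232·90·86·90 ≡ 232 (mod 281)
R · y^e mod p:
232^2 = 53824 ≡ 153
232^4 ≡ 153^2 = 23409 ≡ 86
232^8 ≡ 86^2 = 7396 ≡ 90
232^16 ≡ 90^2 = 8100 ≡ 232
232^32 ≡ 232^2 = 53824 ≡ 153
232^64 ≡ 153^2 = 23409 ≡ 86
232^128 ≡ 86^2 = 7396 ≡ 90
232^256 ≡ 90^2 = 8100 ≡ 232
262 = 256 + 4 + 2, so 232^262 ≡ 232·86·153 ≡ 153 (mod 281)
153·153 = 23409 ≡ 86 (mod 281)
232 ≠ 86; the check fails.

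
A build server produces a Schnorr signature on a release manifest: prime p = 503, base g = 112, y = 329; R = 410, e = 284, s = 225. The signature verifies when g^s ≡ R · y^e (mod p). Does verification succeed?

g^s mod p:
112^2 = 12544 ≡ 472
112^4 ≡ 472^2 = 222784 ≡ 458
112^8 ≡ 458^2 = 209764 ≡ 13
112^16 ≡ 13^2 = 169
112^32 ≡ 169^2 = 28561 ≡ 393
112^64 ≡ 393^2 = 154449 ≡ 28
112^128 ≡ 28^2 = 784 ≡ 281
225 = 128 + 64 + 32 + 1, so 112^225 ≡ 281·28·393·112 ≡ 376 (mod 503)
R · y^e mod p:
329^2 = 108241 ≡ 96
329^4 ≡ 96^2 = 9216 ≡ 162
329^8 ≡ 162^2 = 26244 ≡ 88
329^16 ≡ 88^2 = 7744 ≡ 199
329^32 ≡ 199^2 = 39601 ≡ 367
329^64 ≡ 367^2 = 134689 ≡ 388
329^128 ≡ 388^2 = 150544 ≡ 147
329^256 ≡ 147^2 = 21609 ≡ 483
284 = 256 + 16 + 8 + 4, so 329^284 ≡ 483·199·88·162 ≡ 23 (mod 503)
410·23 = 9430 ≡ 376 (mod 503)
376 ≡ 376 (mod 503); signature holds.

passes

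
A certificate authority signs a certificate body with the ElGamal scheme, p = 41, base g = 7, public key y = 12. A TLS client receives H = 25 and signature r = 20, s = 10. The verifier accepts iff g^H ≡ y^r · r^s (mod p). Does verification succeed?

fails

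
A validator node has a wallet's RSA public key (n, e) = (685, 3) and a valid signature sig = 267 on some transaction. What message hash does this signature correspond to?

68

sig^2 ≡ 267^2 = 71289 ≡ 49
3 = 2 + 1, so sig^3 ≡ 49·267 ≡ 68 (mod 685)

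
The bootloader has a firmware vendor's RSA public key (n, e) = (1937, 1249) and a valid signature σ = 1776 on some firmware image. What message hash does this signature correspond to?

Squares mod 1937: σ^1≡1776, σ^2≡740, σ^4≡1366, σ^8≡625, σ^16≡1288, σ^32≡872, σ^64≡1080, σ^128≡326, σ^256≡1678, σ^512≡1223, σ^1024≡365
1249 = 1024 + 128 + 64 + 32 + 1, so σ^1249 ≡ 365·326·1080·872·1776 ≡ 450 (mod 1937)

450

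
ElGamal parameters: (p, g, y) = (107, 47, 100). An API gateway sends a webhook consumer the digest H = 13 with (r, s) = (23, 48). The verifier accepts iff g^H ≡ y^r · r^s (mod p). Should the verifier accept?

Left side g^H mod p:
47^2 = 2209 ≡ 69
47^4 ≡ 69^2 = 4761 ≡ 53
47^8 ≡ 53^2 = 2809 ≡ 27
13 = 8 + 4 + 1, so 47^13 ≡ 27·53·47 ≡ 61 (mod 107)
Right side y^r · r^s mod p:
100^2 = 10000 ≡ 49
100^4 ≡ 49^2 = 2401 ≡ 47
100^8 ≡ 47^2 = 2209 ≡ 69
100^16 ≡ 69^2 = 4761 ≡ 53
23 = 16 + 4 + 2 + 1, so 100^23 ≡ 53·47·49·100 ≡ 89 (mod 107)
23^2 = 529 ≡ 101
23^4 ≡ 101^2 = 10201 ≡ 36
23^8 ≡ 36^2 = 1296 ≡ 12
23^16 ≡ 12^2 = 144 ≡ 37
23^32 ≡ 37^2 = 1369 ≡ 85
48 = 32 + 16, so 23^48 ≡ 85·37 ≡ 42 (mod 107)
89·42 = 3738 ≡ 100 (mod 107)
61 ≠ 100, so verification fails.

reject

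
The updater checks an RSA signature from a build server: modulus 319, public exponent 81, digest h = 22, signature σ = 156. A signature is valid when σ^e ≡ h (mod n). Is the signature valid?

invalid

σ^2 ≡ 156^2 = 24336 ≡ 92
σ^4 ≡ 92^2 = 8464 ≡ 170
σ^8 ≡ 170^2 = 28900 ≡ 190
σ^16 ≡ 190^2 = 36100 ≡ 53
σ^32 ≡ 53^2 = 2809 ≡ 257
σ^64 ≡ 257^2 = 66049 ≡ 16
81 = 64 + 16 + 1, so σ^81 ≡ 16·53·156 ≡ 222 (mod 319)
σ^81 mod 319 = 222, but h = 22.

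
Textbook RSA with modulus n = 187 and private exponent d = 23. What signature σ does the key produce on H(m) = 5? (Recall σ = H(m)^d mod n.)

(H(m))^2 ≡ 5^2 = 25
(H(m))^4 ≡ 25^2 = 625 ≡ 64
(H(m))^8 ≡ 64^2 = 4096 ≡ 169
(H(m))^16 ≡ 169^2 = 28561 ≡ 137
23 = 16 + 4 + 2 + 1, so (H(m))^23 ≡ 137·64·25·5 ≡ 180 (mod 187)

180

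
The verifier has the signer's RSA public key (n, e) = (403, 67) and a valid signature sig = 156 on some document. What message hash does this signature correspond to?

sig^2 ≡ 156^2 = 24336 ≡ 156
sig^4 ≡ 156^2 = 24336 ≡ 156
sig^8 ≡ 156^2 = 24336 ≡ 156
sig^16 ≡ 156^2 = 24336 ≡ 156
sig^32 ≡ 156^2 = 24336 ≡ 156
sig^64 ≡ 156^2 = 24336 ≡ 156
67 = 64 + 2 + 1, so sig^67 ≡ 156·156·156 ≡ 156 (mod 403)

156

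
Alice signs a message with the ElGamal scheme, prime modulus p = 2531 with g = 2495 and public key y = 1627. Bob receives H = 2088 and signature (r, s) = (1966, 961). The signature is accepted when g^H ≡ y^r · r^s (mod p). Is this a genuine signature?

forged

Left side g^H mod p:
Squares mod 2531: 2495^1≡2495, 2495^2≡1296, 2495^4≡1563, 2495^8≡554, 2495^16≡665, 2495^32≡1831, 2495^64≡1517, 2495^128≡610, 2495^256≡43, 2495^512≡1849, 2495^1024≡1951, 2495^2048≡2308
2088 = 2048 + 32 + 8, so 2495^2088 ≡ 2308·1831·554 ≡ 192 (mod 2531)
Right side y^r · r^s mod p:
Squares mod 2531: 1627^1≡1627, 1627^2≡2234, 1627^4≡2155, 1627^8≡2171, 1627^16≡519, 1627^32≡1075, 1627^64≡1489, 1627^128≡2496, 1627^256≡1225, 1627^512≡2273, 1627^1024≡758
1966 = 1024 + 512 + 256 + 128 + 32 + 8 + 4 + 2, so 1627^1966 ≡ 758·2273·1225·2496·1075·2171·2155·2234 ≡ 2501 (mod 2531)
Squares mod 2531: 1966^1≡1966, 1966^2≡319, 1966^4≡521, 1966^8≡624, 1966^16≡2133, 1966^32≡1482, 1966^64≡1947, 1966^128≡1902, 1966^256≡805, 1966^512≡89
961 = 512 + 256 + 128 + 64 + 1, so 1966^961 ≡ 89·805·1902·1947·1966 ≡ 352 (mod 2531)
2501·352 = 880352 ≡ 2095 (mod 2531)
192 ≠ 2095, so verification fails.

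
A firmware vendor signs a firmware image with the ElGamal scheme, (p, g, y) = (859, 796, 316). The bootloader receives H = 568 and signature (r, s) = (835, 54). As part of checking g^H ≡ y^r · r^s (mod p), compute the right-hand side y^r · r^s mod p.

500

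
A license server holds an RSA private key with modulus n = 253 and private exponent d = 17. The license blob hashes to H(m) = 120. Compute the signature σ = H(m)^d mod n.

(H(m))^2 ≡ 120^2 = 14400 ≡ 232
(H(m))^4 ≡ 232^2 = 53824 ≡ 188
(H(m))^8 ≡ 188^2 = 35344 ≡ 177
(H(m))^16 ≡ 177^2 = 31329 ≡ 210
17 = 16 + 1, so (H(m))^17 ≡ 210·120 ≡ 153 (mod 253)

153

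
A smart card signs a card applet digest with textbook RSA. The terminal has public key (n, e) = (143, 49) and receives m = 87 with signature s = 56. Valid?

no

Squares mod 143: s^1≡56, s^2≡133, s^4≡100, s^8≡133, s^16≡100, s^32≡133
49 = 32 + 16 + 1, so s^49 ≡ 133·100·56 ≡ 56 (mod 143)
The recovered value 56 does not match the digest 87.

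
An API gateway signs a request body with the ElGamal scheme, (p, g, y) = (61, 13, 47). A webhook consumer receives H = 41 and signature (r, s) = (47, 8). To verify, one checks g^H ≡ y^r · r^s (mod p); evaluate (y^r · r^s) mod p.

Squares mod 61: 47^1≡47, 47^2≡13, 47^4≡47, 47^8≡13, 47^16≡47, 47^32≡13
47 = 32 + 8 + 4 + 2 + 1, so 47^47 ≡ 13·13·47·13·47 ≡ 13 (mod 61)
Squares mod 61: 47^1≡47, 47^2≡13, 47^4≡47, 47^8≡13
47^8 ≡ 13 (mod 61)
y^r · r^s ≡ 13·13 = 169 ≡ 47 (mod 61)

47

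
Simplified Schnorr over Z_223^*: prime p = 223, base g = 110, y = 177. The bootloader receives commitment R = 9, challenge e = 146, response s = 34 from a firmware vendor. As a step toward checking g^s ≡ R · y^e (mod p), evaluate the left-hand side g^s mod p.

110^2 = 12100 ≡ 58
110^4 ≡ 58^2 = 3364 ≡ 19
110^8 ≡ 19^2 = 361 ≡ 138
110^16 ≡ 138^2 = 19044 ≡ 89
110^32 ≡ 89^2 = 7921 ≡ 116
34 = 32 + 2, so 110^34 ≡ 116·58 ≡ 38 (mod 223)

38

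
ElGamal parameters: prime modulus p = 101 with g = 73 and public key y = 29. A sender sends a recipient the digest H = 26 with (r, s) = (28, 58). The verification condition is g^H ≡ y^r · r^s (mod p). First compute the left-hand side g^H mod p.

23

73^26 mod 101 = 23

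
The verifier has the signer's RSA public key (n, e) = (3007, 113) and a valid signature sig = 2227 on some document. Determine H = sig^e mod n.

1897

sig^2 ≡ 2227^2 = 4959529 ≡ 986
sig^4 ≡ 986^2 = 972196 ≡ 935
sig^8 ≡ 935^2 = 874225 ≡ 2195
sig^16 ≡ 2195^2 = 4818025 ≡ 811
sig^32 ≡ 811^2 = 657721 ≡ 2195
sig^64 ≡ 2195^2 = 4818025 ≡ 811
113 = 64 + 32 + 16 + 1, so sig^113 ≡ 811·2195·811·2227 ≡ 1897 (mod 3007)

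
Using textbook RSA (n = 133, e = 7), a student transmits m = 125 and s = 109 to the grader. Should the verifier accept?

s^7 mod 133 = 60
60 ≠ 125, so verification fails.

reject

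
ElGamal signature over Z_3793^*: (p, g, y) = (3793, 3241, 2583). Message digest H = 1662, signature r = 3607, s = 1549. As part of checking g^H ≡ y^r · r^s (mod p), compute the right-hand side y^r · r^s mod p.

2234

2583^2 = 6671889 ≡ 2
2583^4 ≡ 2^2 = 4
2583^8 ≡ 4^2 = 16
2583^16 ≡ 16^2 = 256
2583^32 ≡ 256^2 = 65536 ≡ 1055
2583^64 ≡ 1055^2 = 1113025 ≡ 1676
2583^128 ≡ 1676^2 = 2808976 ≡ 2156
2583^256 ≡ 2156^2 = 4648336 ≡ 1911
2583^512 ≡ 1911^2 = 3651921 ≡ 3055
2583^1024 ≡ 3055^2 = 9333025 ≡ 2245
2583^2048 ≡ 2245^2 = 5040025 ≡ 2921
3607 = 2048 + 1024 + 512 + 16 + 4 + 2 + 1, so 2583^3607 ≡ 2921·2245·3055·256·4·2·2583 ≡ 2284 (mod 3793)
3607^2 = 13010449 ≡ 459
3607^4 ≡ 459^2 = 210681 ≡ 2066
3607^8 ≡ 2066^2 = 4268356 ≡ 1231
3607^16 ≡ 1231^2 = 1515361 ≡ 1954
3607^32 ≡ 1954^2 = 3818116 ≡ 2358
3607^64 ≡ 2358^2 = 5560164 ≡ 3419
3607^128 ≡ 3419^2 = 11689561 ≡ 3328
3607^256 ≡ 3328^2 = 11075584 ≡ 24
3607^512 ≡ 24^2 = 576
3607^1024 ≡ 576^2 = 331776 ≡ 1785
1549 = 1024 + 512 + 8 + 4 + 1, so 3607^1549 ≡ 1785·576·1231·2066·3607 ≡ 735 (mod 3793)
y^r · r^s ≡ 2284·735 = 1678740 ≡ 2234 (mod 3793)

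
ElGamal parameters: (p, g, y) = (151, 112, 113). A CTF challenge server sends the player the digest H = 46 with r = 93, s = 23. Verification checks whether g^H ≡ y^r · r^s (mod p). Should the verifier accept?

Left side g^H mod p:
Squares mod 151: 112^1≡112, 112^2≡11, 112^4≡121, 112^8≡145, 112^16≡36, 112^32≡88
46 = 32 + 8 + 4 + 2, so 112^46 ≡ 88·145·121·11 ≡ 137 (mod 151)
Right side y^r · r^s mod p:
Squares mod 151: 113^1≡113, 113^2≡85, 113^4≡128, 113^8≡76, 113^16≡38, 113^32≡85, 113^64≡128
93 = 64 + 16 + 8 + 4 + 1, so 113^93 ≡ 128·38·76·128·113 ≡ 92 (mod 151)
Squares mod 151: 93^1≡93, 93^2≡42, 93^4≡103, 93^8≡39, 93^16≡11
23 = 16 + 4 + 2 + 1, so 93^23 ≡ 11·103·42·93 ≡ 141 (mod 151)
92·141 = 12972 ≡ 137 (mod 151)
137 ≡ 137 (mod 151), so the signature is genuine.

accept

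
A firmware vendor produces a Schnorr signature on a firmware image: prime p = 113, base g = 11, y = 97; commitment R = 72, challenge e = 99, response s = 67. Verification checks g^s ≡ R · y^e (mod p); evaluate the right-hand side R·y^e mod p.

91

Squares mod 113: 97^1≡97, 97^2≡30, 97^4≡109, 97^8≡16, 97^16≡30, 97^32≡109, 97^64≡16
99 = 64 + 32 + 2 + 1, so 97^99 ≡ 16·109·30·97 ≡ 97 (mod 113)
R · y^e ≡ 72·97 = 6984 ≡ 91 (mod 113)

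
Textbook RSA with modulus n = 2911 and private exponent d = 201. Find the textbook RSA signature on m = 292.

2670

m^2 ≡ 292^2 = 85264 ≡ 845
m^4 ≡ 845^2 = 714025 ≡ 830
m^8 ≡ 830^2 = 688900 ≡ 1904
m^16 ≡ 1904^2 = 3625216 ≡ 1021
m^32 ≡ 1021^2 = 1042441 ≡ 303
m^64 ≡ 303^2 = 91809 ≡ 1568
m^128 ≡ 1568^2 = 2458624 ≡ 1740
201 = 128 + 64 + 8 + 1, so m^201 ≡ 1740·1568·1904·292 ≡ 2670 (mod 2911)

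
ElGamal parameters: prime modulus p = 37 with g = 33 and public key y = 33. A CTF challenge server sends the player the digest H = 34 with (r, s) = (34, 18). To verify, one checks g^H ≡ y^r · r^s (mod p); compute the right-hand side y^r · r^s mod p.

7

33^2 = 1089 ≡ 16
33^4 ≡ 16^2 = 256 ≡ 34
33^8 ≡ 34^2 = 1156 ≡ 9
33^16 ≡ 9^2 = 81 ≡ 7
33^32 ≡ 7^2 = 49 ≡ 12
34 = 32 + 2, so 33^34 ≡ 12·16 ≡ 7 (mod 37)
34^2 = 1156 ≡ 9
34^4 ≡ 9^2 = 81 ≡ 7
34^8 ≡ 7^2 = 49 ≡ 12
34^16 ≡ 12^2 = 144 ≡ 33
18 = 16 + 2, so 34^18 ≡ 33·9 ≡ 1 (mod 37)
y^r · r^s ≡ 7·1 = 7 ≡ 7 (mod 37)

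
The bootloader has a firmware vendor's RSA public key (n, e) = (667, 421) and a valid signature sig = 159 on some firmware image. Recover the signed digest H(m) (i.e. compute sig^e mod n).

130

sig^2 ≡ 159^2 = 25281 ≡ 602
sig^4 ≡ 602^2 = 362404 ≡ 223
sig^8 ≡ 223^2 = 49729 ≡ 371
sig^16 ≡ 371^2 = 137641 ≡ 239
sig^32 ≡ 239^2 = 57121 ≡ 426
sig^64 ≡ 426^2 = 181476 ≡ 52
sig^128 ≡ 52^2 = 2704 ≡ 36
sig^256 ≡ 36^2 = 1296 ≡ 629
421 = 256 + 128 + 32 + 4 + 1, so sig^421 ≡ 629·36·426·223·159 ≡ 130 (mod 667)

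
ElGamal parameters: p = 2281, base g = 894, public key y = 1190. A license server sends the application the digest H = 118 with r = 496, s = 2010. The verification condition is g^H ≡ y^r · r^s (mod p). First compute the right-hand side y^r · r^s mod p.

506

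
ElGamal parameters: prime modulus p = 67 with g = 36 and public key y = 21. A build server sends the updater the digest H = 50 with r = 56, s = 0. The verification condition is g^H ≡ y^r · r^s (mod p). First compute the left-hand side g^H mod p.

6

Squares mod 67: 36^1≡36, 36^2≡23, 36^4≡60, 36^8≡49, 36^16≡56, 36^32≡54
50 = 32 + 16 + 2, so 36^50 ≡ 54·56·23 ≡ 6 (mod 67)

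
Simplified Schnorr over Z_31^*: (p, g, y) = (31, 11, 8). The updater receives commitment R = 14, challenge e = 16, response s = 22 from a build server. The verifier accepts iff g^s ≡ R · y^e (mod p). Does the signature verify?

g^s mod p:
11^2 = 121 ≡ 28
11^4 ≡ 28^2 = 784 ≡ 9
11^8 ≡ 9^2 = 81 ≡ 19
11^16 ≡ 19^2 = 361 ≡ 20
22 = 16 + 4 + 2, so 11^22 ≡ 20·9·28 ≡ 18 (mod 31)
R · y^e mod p:
8^2 = 64 ≡ 2
8^4 ≡ 2^2 = 4
8^8 ≡ 4^2 = 16
8^16 ≡ 16^2 = 256 ≡ 8
14·8 = 112 ≡ 19 (mod 31)
18 ≠ 19; the check fails.

does not verify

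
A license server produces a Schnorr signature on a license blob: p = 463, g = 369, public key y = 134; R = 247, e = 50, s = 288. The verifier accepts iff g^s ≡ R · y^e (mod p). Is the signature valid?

invalid

g^s mod p:
369^2 = 136161 ≡ 39
369^4 ≡ 39^2 = 1521 ≡ 132
369^8 ≡ 132^2 = 17424 ≡ 293
369^16 ≡ 293^2 = 85849 ≡ 194
369^32 ≡ 194^2 = 37636 ≡ 133
369^64 ≡ 133^2 = 17689 ≡ 95
369^128 ≡ 95^2 = 9025 ≡ 228
369^256 ≡ 228^2 = 51984 ≡ 128
288 = 256 + 32, so 369^288 ≡ 128·133 ≡ 356 (mod 463)
R · y^e mod p:
134^2 = 17956 ≡ 362
134^4 ≡ 362^2 = 131044 ≡ 15
134^8 ≡ 15^2 = 225
134^16 ≡ 225^2 = 50625 ≡ 158
134^32 ≡ 158^2 = 24964 ≡ 425
50 = 32 + 16 + 2, so 134^50 ≡ 425·158·362 ≡ 337 (mod 463)
247·337 = 83239 ≡ 362 (mod 463)
356 ≠ 362; the check fails.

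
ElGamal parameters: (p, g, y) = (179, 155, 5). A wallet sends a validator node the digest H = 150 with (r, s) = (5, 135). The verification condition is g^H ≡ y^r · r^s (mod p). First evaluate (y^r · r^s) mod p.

51

5^5 mod 179 = 82
5^135 mod 179 = 29
y^r · r^s ≡ 82·29 = 2378 ≡ 51 (mod 179)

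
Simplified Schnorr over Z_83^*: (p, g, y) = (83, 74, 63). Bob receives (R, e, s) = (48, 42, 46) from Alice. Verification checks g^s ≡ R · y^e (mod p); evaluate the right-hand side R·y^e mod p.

36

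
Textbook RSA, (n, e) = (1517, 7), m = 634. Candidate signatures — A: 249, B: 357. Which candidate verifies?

B

Candidate A: Squares mod 1517: 249^1≡249, 249^2≡1321, 249^4≡491; 7 = 4 + 2 + 1, so 249^7 ≡ 491·1321·249 ≡ 1285 (mod 1517)
Candidate B: Squares mod 1517: 357^1≡357, 357^2≡21, 357^4≡441; 7 = 4 + 2 + 1, so 357^7 ≡ 441·21·357 ≡ 634 (mod 1517)
  → matches m = 634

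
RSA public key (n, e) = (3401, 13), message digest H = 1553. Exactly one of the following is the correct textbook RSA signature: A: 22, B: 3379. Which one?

Candidate A: 22^2 = 484; 22^4 ≡ 484^2 = 234256 ≡ 2988; 22^8 ≡ 2988^2 = 8928144 ≡ 519; 13 = 8 + 4 + 1, so 22^13 ≡ 519·2988·22 ≡ 1553 (mod 3401)
  → matches H = 1553
Candidate B: 3379^2 = 11417641 ≡ 484; 3379^4 ≡ 484^2 = 234256 ≡ 2988; 3379^8 ≡ 2988^2 = 8928144 ≡ 519; 13 = 8 + 4 + 1, so 3379^13 ≡ 519·2988·3379 ≡ 1848 (mod 3401)

A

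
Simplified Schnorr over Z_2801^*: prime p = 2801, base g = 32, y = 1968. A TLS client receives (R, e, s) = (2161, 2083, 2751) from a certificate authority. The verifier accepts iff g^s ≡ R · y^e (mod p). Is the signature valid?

g^s mod p:
32^2 = 1024
32^4 ≡ 1024^2 = 1048576 ≡ 1002
32^8 ≡ 1002^2 = 1004004 ≡ 1246
32^16 ≡ 1246^2 = 1552516 ≡ 762
32^32 ≡ 762^2 = 580644 ≡ 837
32^64 ≡ 837^2 = 700569 ≡ 319
32^128 ≡ 319^2 = 101761 ≡ 925
32^256 ≡ 925^2 = 855625 ≡ 1320
32^512 ≡ 1320^2 = 1742400 ≡ 178
32^1024 ≡ 178^2 = 31684 ≡ 873
32^2048 ≡ 873^2 = 762129 ≡ 257
2751 = 2048 + 512 + 128 + 32 + 16 + 8 + 4 + 2 + 1, so 32^2751 ≡ 257·178·925·837·762·1246·1002·1024·32 ≡ 1231 (mod 2801)
R · y^e mod p:
1968^2 = 3873024 ≡ 2042
1968^4 ≡ 2042^2 = 4169764 ≡ 1876
1968^8 ≡ 1876^2 = 3519376 ≡ 1320
1968^16 ≡ 1320^2 = 1742400 ≡ 178
1968^32 ≡ 178^2 = 31684 ≡ 873
1968^64 ≡ 873^2 = 762129 ≡ 257
1968^128 ≡ 257^2 = 66049 ≡ 1626
1968^256 ≡ 1626^2 = 2643876 ≡ 2533
1968^512 ≡ 2533^2 = 6416089 ≡ 1799
1968^1024 ≡ 1799^2 = 3236401 ≡ 1246
1968^2048 ≡ 1246^2 = 1552516 ≡ 762
2083 = 2048 + 32 + 2 + 1, so 1968^2083 ≡ 762·873·2042·1968 ≡ 1956 (mod 2801)
2161·1956 = 4226916 ≡ 207 (mod 2801)
1231 ≠ 207; the check fails.

invalid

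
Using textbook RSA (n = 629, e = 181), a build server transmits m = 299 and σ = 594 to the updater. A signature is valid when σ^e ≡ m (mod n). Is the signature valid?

σ^2 ≡ 594^2 = 352836 ≡ 596
σ^4 ≡ 596^2 = 355216 ≡ 460
σ^8 ≡ 460^2 = 211600 ≡ 256
σ^16 ≡ 256^2 = 65536 ≡ 120
σ^32 ≡ 120^2 = 14400 ≡ 562
σ^64 ≡ 562^2 = 315844 ≡ 86
σ^128 ≡ 86^2 = 7396 ≡ 477
181 = 128 + 32 + 16 + 4 + 1, so σ^181 ≡ 477·562·120·460·594 ≡ 594 (mod 629)
The recovered value 594 does not match the digest 299.

invalid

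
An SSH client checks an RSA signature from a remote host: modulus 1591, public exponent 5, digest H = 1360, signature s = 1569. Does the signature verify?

does not verify

s^2 ≡ 1569^2 = 2461761 ≡ 484
s^4 ≡ 484^2 = 234256 ≡ 379
5 = 4 + 1, so s^5 ≡ 379·1569 ≡ 1208 (mod 1591)
s^5 mod 1591 = 1208, but H = 1360.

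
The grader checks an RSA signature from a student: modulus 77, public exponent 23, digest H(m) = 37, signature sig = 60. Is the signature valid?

valid

sig^2 ≡ 60^2 = 3600 ≡ 58
sig^4 ≡ 58^2 = 3364 ≡ 53
sig^8 ≡ 53^2 = 2809 ≡ 37
sig^16 ≡ 37^2 = 1369 ≡ 60
23 = 16 + 4 + 2 + 1, so sig^23 ≡ 60·53·58·60 ≡ 37 (mod 77)
sig^23 mod 77 = 37 matches H(m).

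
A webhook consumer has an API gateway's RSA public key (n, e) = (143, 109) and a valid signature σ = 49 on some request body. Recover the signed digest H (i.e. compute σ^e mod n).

σ^2 ≡ 49^2 = 2401 ≡ 113
σ^4 ≡ 113^2 = 12769 ≡ 42
σ^8 ≡ 42^2 = 1764 ≡ 48
σ^16 ≡ 48^2 = 2304 ≡ 16
σ^32 ≡ 16^2 = 256 ≡ 113
σ^64 ≡ 113^2 = 12769 ≡ 42
109 = 64 + 32 + 8 + 4 + 1, so σ^109 ≡ 42·113·48·42·49 ≡ 75 (mod 143)

75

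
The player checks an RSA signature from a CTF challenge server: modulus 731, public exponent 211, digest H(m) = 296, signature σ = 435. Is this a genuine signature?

σ^2 ≡ 435^2 = 189225 ≡ 627
σ^4 ≡ 627^2 = 393129 ≡ 582
σ^8 ≡ 582^2 = 338724 ≡ 271
σ^16 ≡ 271^2 = 73441 ≡ 341
σ^32 ≡ 341^2 = 116281 ≡ 52
σ^64 ≡ 52^2 = 2704 ≡ 511
σ^128 ≡ 511^2 = 261121 ≡ 154
211 = 128 + 64 + 16 + 2 + 1, so σ^211 ≡ 154·511·341·627·435 ≡ 48 (mod 731)
The recovered value 48 does not match the digest 296.

forged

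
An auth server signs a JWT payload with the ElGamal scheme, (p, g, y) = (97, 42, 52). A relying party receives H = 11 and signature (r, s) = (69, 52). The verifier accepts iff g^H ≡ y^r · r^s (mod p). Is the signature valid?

valid

Left side g^H mod p:
42^11 mod 97 = 45
Right side y^r · r^s mod p:
52^69 mod 97 = 19
69^52 mod 97 = 33
19·33 = 627 ≡ 45 (mod 97)
45 ≡ 45 (mod 97), so the signature is genuine.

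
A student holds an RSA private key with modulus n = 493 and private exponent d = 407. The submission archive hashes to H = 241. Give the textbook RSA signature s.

96

H^407 mod 493 = 96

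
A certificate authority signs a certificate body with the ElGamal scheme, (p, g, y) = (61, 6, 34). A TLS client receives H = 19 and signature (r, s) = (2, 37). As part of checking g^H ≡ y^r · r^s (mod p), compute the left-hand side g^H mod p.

18

6^2 = 36
6^4 ≡ 36^2 = 1296 ≡ 15
6^8 ≡ 15^2 = 225 ≡ 42
6^16 ≡ 42^2 = 1764 ≡ 56
19 = 16 + 2 + 1, so 6^19 ≡ 56·36·6 ≡ 18 (mod 61)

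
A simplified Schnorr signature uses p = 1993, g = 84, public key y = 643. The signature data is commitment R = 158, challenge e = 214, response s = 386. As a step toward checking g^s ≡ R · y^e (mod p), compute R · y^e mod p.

55

643^2 = 413449 ≡ 898
643^4 ≡ 898^2 = 806404 ≡ 1232
643^8 ≡ 1232^2 = 1517824 ≡ 1151
643^16 ≡ 1151^2 = 1324801 ≡ 1449
643^32 ≡ 1449^2 = 2099601 ≡ 972
643^64 ≡ 972^2 = 944784 ≡ 102
643^128 ≡ 102^2 = 10404 ≡ 439
214 = 128 + 64 + 16 + 4 + 2, so 643^214 ≡ 439·102·1449·1232·898 ≡ 1678 (mod 1993)
R · y^e ≡ 158·1678 = 265124 ≡ 55 (mod 1993)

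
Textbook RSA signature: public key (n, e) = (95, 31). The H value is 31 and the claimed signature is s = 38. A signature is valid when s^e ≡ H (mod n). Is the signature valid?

s^31 mod 95 = 57
57 ≠ 31, so verification fails.

invalid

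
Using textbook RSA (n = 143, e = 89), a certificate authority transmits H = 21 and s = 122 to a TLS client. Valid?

no

s^2 ≡ 122^2 = 14884 ≡ 12
s^4 ≡ 12^2 = 144 ≡ 1
s^8 ≡ 1^2 = 1
s^16 ≡ 1^2 = 1
s^32 ≡ 1^2 = 1
s^64 ≡ 1^2 = 1
89 = 64 + 16 + 8 + 1, so s^89 ≡ 1·1·1·122 ≡ 122 (mod 143)
s^89 mod 143 = 122, but H = 21.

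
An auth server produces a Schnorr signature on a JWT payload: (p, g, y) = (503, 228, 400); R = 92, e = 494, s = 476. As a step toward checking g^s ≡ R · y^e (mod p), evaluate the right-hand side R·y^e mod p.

400^2 = 160000 ≡ 46
400^4 ≡ 46^2 = 2116 ≡ 104
400^8 ≡ 104^2 = 10816 ≡ 253
400^16 ≡ 253^2 = 64009 ≡ 128
400^32 ≡ 128^2 = 16384 ≡ 288
400^64 ≡ 288^2 = 82944 ≡ 452
400^128 ≡ 452^2 = 204304 ≡ 86
400^256 ≡ 86^2 = 7396 ≡ 354
494 = 256 + 128 + 64 + 32 + 8 + 4 + 2, so 400^494 ≡ 354·86·452·288·253·104·46 ≡ 336 (mod 503)
R · y^e ≡ 92·336 = 30912 ≡ 229 (mod 503)

229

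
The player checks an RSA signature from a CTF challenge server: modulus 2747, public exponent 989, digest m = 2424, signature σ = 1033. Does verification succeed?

passes

σ^989 mod 2747 = 2424
2424 = m, so the signature checks out.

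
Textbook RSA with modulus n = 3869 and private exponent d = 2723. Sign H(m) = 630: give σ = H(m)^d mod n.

1341

(H(m))^2 ≡ 630^2 = 396900 ≡ 2262
(H(m))^4 ≡ 2262^2 = 5116644 ≡ 1826
(H(m))^8 ≡ 1826^2 = 3334276 ≡ 3067
(H(m))^16 ≡ 3067^2 = 9406489 ≡ 950
(H(m))^32 ≡ 950^2 = 902500 ≡ 1023
(H(m))^64 ≡ 1023^2 = 1046529 ≡ 1899
(H(m))^128 ≡ 1899^2 = 3606201 ≡ 293
(H(m))^256 ≡ 293^2 = 85849 ≡ 731
(H(m))^512 ≡ 731^2 = 534361 ≡ 439
(H(m))^1024 ≡ 439^2 = 192721 ≡ 3140
(H(m))^2048 ≡ 3140^2 = 9859600 ≡ 1388
2723 = 2048 + 512 + 128 + 32 + 2 + 1, so (H(m))^2723 ≡ 1388·439·293·1023·2262·630 ≡ 1341 (mod 3869)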